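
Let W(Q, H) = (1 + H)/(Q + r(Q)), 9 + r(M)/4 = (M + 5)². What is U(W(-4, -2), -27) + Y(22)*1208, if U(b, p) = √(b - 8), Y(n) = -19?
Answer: -22952 + I*√287/6 ≈ -22952.0 + 2.8235*I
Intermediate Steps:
r(M) = -36 + 4*(5 + M)² (r(M) = -36 + 4*(M + 5)² = -36 + 4*(5 + M)²)
W(Q, H) = (1 + H)/(-36 + Q + 4*(5 + Q)²) (W(Q, H) = (1 + H)/(Q + (-36 + 4*(5 + Q)²)) = (1 + H)/(-36 + Q + 4*(5 + Q)²))
U(b, p) = √(-8 + b)
U(W(-4, -2), -27) + Y(22)*1208 = √(-8 + (1 - 2)/(-36 - 4 + 4*(5 - 4)²)) - 19*1208 = √(-8 - 1/(-36 - 4 + 4*1²)) - 22952 = √(-8 - 1/(-36 - 4 + 4*1)) - 22952 = √(-8 - 1/(-36 - 4 + 4)) - 22952 = √(-8 - 1/(-36)) - 22952 = √(-8 - 1/36*(-1)) - 22952 = √(-8 + 1/36) - 22952 = √(-287/36) - 22952 = I*√287/6 - 22952 = -22952 + I*√287/6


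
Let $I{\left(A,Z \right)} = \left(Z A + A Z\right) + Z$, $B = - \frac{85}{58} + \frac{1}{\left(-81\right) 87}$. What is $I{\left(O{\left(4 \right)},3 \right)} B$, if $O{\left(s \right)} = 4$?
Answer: $- \frac{20657}{522} \approx -39.573$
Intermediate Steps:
$B = - \frac{20657}{14094}$ ($B = \left(-85\right) \frac{1}{58} - \frac{1}{7047} = - \frac{85}{58} - \frac{1}{7047} = - \frac{20657}{14094} \approx -1.4657$)
$I{\left(A,Z \right)} = Z + 2 A Z$ ($I{\left(A,Z \right)} = \left(A Z + A Z\right) + Z = 2 A Z + Z = Z + 2 A Z$)
$I{\left(O{\left(4 \right)},3 \right)} B = 3 \left(1 + 2 \cdot 4\right) \left(- \frac{20657}{14094}\right) = 3 \left(1 + 8\right) \left(- \frac{20657}{14094}\right) = 3 \cdot 9 \left(- \frac{20657}{14094}\right) = 27 \left(- \frac{20657}{14094}\right) = - \frac{20657}{522}$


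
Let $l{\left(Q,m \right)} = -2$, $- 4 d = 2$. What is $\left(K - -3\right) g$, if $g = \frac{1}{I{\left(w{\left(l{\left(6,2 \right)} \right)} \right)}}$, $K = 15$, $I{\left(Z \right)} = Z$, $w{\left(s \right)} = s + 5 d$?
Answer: $-4$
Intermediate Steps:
$d = - \frac{1}{2}$ ($d = \left(- \frac{1}{4}\right) 2 = - \frac{1}{2} \approx -0.5$)
$w{\left(s \right)} = - \frac{5}{2} + s$ ($w{\left(s \right)} = s + 5 \left(- \frac{1}{2}\right) = s - \frac{5}{2} = - \frac{5}{2} + s$)
$g = - \frac{2}{9}$ ($g = \frac{1}{- \frac{5}{2} - 2} = \frac{1}{- \frac{9}{2}} = - \frac{2}{9} \approx -0.22222$)
$\left(K - -3\right) g = \left(15 - -3\right) \left(- \frac{2}{9}\right) = \left(15 + \left(-17 + 20\right)\right) \left(- \frac{2}{9}\right) = \left(15 + 3\right) \left(- \frac{2}{9}\right) = 18 \left(- \frac{2}{9}\right) = -4$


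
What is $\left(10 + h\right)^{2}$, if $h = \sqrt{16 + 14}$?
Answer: $\left(10 + \sqrt{30}\right)^{2} \approx 239.54$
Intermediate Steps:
$h = \sqrt{30} \approx 5.4772$
$\left(10 + h\right)^{2} = \left(10 + \sqrt{30}\right)^{2}$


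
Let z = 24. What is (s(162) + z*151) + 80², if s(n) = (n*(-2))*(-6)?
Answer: 11968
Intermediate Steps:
s(n) = 12*n (s(n) = -2*n*(-6) = 12*n)
(s(162) + z*151) + 80² = (12*162 + 24*151) + 80² = (1944 + 3624) + 6400 = 5568 + 6400 = 11968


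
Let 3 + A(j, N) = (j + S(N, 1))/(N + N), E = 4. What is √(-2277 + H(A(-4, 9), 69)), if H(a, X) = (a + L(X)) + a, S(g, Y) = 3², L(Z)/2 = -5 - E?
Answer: 4*I*√1294/3 ≈ 47.963*I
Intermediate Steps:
L(Z) = -18 (L(Z) = 2*(-5 - 1*4) = 2*(-5 - 4) = 2*(-9) = -18)
S(g, Y) = 9
A(j, N) = -3 + (9 + j)/(2*N) (A(j, N) = -3 + (j + 9)/(N + N) = -3 + (9 + j)/((2*N)) = -3 + (9 + j)*(1/(2*N)) = -3 + (9 + j)/(2*N))
H(a, X) = -18 + 2*a (H(a, X) = (a - 18) + a = (-18 + a) + a = -18 + 2*a)
√(-2277 + H(A(-4, 9), 69)) = √(-2277 + (-18 + 2*((½)*(9 - 4 - 6*9)/9))) = √(-2277 + (-18 + 2*((½)*(⅑)*(9 - 4 - 54)))) = √(-2277 + (-18 + 2*((½)*(⅑)*(-49)))) = √(-2277 + (-18 + 2*(-49/18))) = √(-2277 + (-18 - 49/9)) = √(-2277 - 211/9) = √(-20704/9) = 4*I*√1294/3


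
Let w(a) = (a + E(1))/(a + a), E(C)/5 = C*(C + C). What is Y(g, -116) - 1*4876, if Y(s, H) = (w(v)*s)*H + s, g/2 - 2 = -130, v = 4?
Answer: 46836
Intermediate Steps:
E(C) = 10*C**2 (E(C) = 5*(C*(C + C)) = 5*(C*(2*C)) = 5*(2*C**2) = 10*C**2)
w(a) = (10 + a)/(2*a) (w(a) = (a + 10*1**2)/(a + a) = (a + 10*1)/((2*a)) = (a + 10)*(1/(2*a)) = (10 + a)*(1/(2*a)) = (10 + a)/(2*a))
g = -256 (g = 4 + 2*(-130) = 4 - 260 = -256)
Y(s, H) = s + 7*H*s/4 (Y(s, H) = (((1/2)*(10 + 4)/4)*s)*H + s = (((1/2)*(1/4)*14)*s)*H + s = (7*s/4)*H + s = 7*H*s/4 + s = s + 7*H*s/4)
Y(g, -116) - 1*4876 = (1/4)*(-256)*(4 + 7*(-116)) - 1*4876 = (1/4)*(-256)*(4 - 812) - 4876 = (1/4)*(-256)*(-808) - 4876 = 51712 - 4876 = 46836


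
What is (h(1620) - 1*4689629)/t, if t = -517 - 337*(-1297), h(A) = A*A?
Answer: -2065229/436572 ≈ -4.7306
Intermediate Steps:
h(A) = A²
t = 436572 (t = -517 + 437089 = 436572)
(h(1620) - 1*4689629)/t = (1620² - 1*4689629)/436572 = (2624400 - 4689629)*(1/436572) = -2065229*1/436572 = -2065229/436572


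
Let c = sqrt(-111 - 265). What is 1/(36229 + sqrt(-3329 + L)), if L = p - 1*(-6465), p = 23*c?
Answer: 1/(36229 + sqrt(2)*sqrt(1568 + 23*I*sqrt(94))) ≈ 2.7559e-5 - 3.0e-9*I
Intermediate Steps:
c = 2*I*sqrt(94) (c = sqrt(-376) = 2*I*sqrt(94) ≈ 19.391*I)
p = 46*I*sqrt(94) (p = 23*(2*I*sqrt(94)) = 46*I*sqrt(94) ≈ 445.99*I)
L = 6465 + 46*I*sqrt(94) (L = 46*I*sqrt(94) - 1*(-6465) = 46*I*sqrt(94) + 6465 = 6465 + 46*I*sqrt(94) ≈ 6465.0 + 445.99*I)
1/(36229 + sqrt(-3329 + L)) = 1/(36229 + sqrt(-3329 + (6465 + 46*I*sqrt(94)))) = 1/(36229 + sqrt(3136 + 46*I*sqrt(94)))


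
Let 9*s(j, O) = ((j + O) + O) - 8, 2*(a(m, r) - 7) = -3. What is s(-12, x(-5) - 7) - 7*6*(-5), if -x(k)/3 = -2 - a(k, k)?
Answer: 1901/9 ≈ 211.22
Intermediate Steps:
a(m, r) = 11/2 (a(m, r) = 7 + (½)*(-3) = 7 - 3/2 = 11/2)
x(k) = 45/2 (x(k) = -3*(-2 - 1*11/2) = -3*(-2 - 11/2) = -3*(-15/2) = 45/2)
s(j, O) = -8/9 + j/9 + 2*O/9 (s(j, O) = (((j + O) + O) - 8)/9 = (((O + j) + O) - 8)/9 = ((j + 2*O) - 8)/9 = (-8 + j + 2*O)/9 = -8/9 + j/9 + 2*O/9)
s(-12, x(-5) - 7) - 7*6*(-5) = (-8/9 + (⅑)*(-12) + 2*(45/2 - 7)/9) - 7*6*(-5) = (-8/9 - 4/3 + (2/9)*(31/2)) - 42*(-5) = (-8/9 - 4/3 + 31/9) + 210 = 11/9 + 210 = 1901/9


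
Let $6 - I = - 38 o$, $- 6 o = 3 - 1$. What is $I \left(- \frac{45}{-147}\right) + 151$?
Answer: $\frac{7299}{49} \approx 148.96$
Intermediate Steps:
$o = - \frac{1}{3}$ ($o = - \frac{3 - 1}{6} = \left(- \frac{1}{6}\right) 2 = - \frac{1}{3} \approx -0.33333$)
$I = - \frac{20}{3}$ ($I = 6 - \left(-38\right) \left(- \frac{1}{3}\right) = 6 - \frac{38}{3} = - \frac{20}{3} \approx -6.6667$)
$I \left(- \frac{45}{-147}\right) + 151 = - \frac{20 \left(- \frac{45}{-147}\right)}{3} + 151 = - \frac{20 \left(\left(-45\right) \left(- \frac{1}{147}\right)\right)}{3} + 151 = \left(- \frac{20}{3}\right) \frac{15}{49} + 151 = - \frac{100}{49} + 151 = \frac{7299}{49}$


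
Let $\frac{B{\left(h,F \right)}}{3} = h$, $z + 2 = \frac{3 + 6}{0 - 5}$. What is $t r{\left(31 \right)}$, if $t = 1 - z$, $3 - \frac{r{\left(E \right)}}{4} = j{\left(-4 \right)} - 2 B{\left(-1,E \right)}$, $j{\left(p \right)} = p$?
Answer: $\frac{96}{5} \approx 19.2$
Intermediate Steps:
$z = - \frac{19}{5}$ ($z = -2 + \frac{3 + 6}{0 - 5} = -2 + \frac{9}{-5} = -2 + 9 \left(- \frac{1}{5}\right) = -2 - \frac{9}{5} = - \frac{19}{5} \approx -3.8$)
$B{\left(h,F \right)} = 3 h$
$r{\left(E \right)} = 4$ ($r{\left(E \right)} = 12 - 4 \left(-4 - 2 \cdot 3 \left(-1\right)\right) = 12 - 4 \left(-4 - -6\right) = 12 - 4 \left(-4 + 6\right) = 12 - 8 = 4$)
$t = \frac{24}{5}$ ($t = 1 - - \frac{19}{5} = 1 + \frac{19}{5} = \frac{24}{5} \approx 4.8$)
$t r{\left(31 \right)} = \frac{24}{5} \cdot 4 = \frac{96}{5}$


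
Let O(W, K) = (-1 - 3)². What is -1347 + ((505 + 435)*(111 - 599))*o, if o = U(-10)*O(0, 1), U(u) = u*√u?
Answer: -1347 + 73395200*I*√10 ≈ -1347.0 + 2.321e+8*I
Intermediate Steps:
O(W, K) = 16 (O(W, K) = (-4)² = 16)
U(u) = u^(3/2)
o = -160*I*√10 (o = (-10)^(3/2)*16 = -10*I*√10*16 = -160*I*√10 ≈ -505.96*I)
-1347 + ((505 + 435)*(111 - 599))*o = -1347 + ((505 + 435)*(111 - 599))*(-160*I*√10) = -1347 + (940*(-488))*(-160*I*√10) = -1347 - (-73395200)*I*√10 = -1347 + 73395200*I*√10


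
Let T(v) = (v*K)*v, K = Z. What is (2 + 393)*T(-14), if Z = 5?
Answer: 387100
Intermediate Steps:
K = 5
T(v) = 5*v**2 (T(v) = (v*5)*v = (5*v)*v = 5*v**2)
(2 + 393)*T(-14) = (2 + 393)*(5*(-14)**2) = 395*(5*196) = 395*980 = 387100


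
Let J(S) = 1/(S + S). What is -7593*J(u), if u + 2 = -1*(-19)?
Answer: -7593/34 ≈ -223.32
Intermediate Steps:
u = 17 (u = -2 - 1*(-19) = -2 + 19 = 17)
J(S) = 1/(2*S)
-7593*J(u) = -7593/(2*17) = -7593*1/34 = -7593/34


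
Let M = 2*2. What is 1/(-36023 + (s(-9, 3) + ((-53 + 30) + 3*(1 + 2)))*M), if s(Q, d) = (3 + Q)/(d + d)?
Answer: -1/36083 ≈ -2.7714e-5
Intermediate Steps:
M = 4
s(Q, d) = (3 + Q)/(2*d) (s(Q, d) = (3 + Q)/((2*d)) = (3 + Q)*(1/(2*d)) = (3 + Q)/(2*d))
1/(-36023 + (s(-9, 3) + ((-53 + 30) + 3*(1 + 2)))*M) = 1/(-36023 + ((½)*(3 - 9)/3 + ((-53 + 30) + 3*(1 + 2)))*4) = 1/(-36023 + ((½)*(⅓)*(-6) + (-23 + 3*3))*4) = 1/(-36023 + (-1 + (-23 + 9))*4) = 1/(-36023 + (-1 - 14)*4) = 1/(-36023 - 15*4) = 1/(-36023 - 60) = 1/(-36083) = -1/36083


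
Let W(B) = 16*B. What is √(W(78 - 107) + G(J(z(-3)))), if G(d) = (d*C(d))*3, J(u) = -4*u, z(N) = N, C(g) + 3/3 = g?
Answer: 2*I*√17 ≈ 8.2462*I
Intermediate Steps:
C(g) = -1 + g
G(d) = 3*d*(-1 + d) (G(d) = (d*(-1 + d))*3 = 3*d*(-1 + d))
√(W(78 - 107) + G(J(z(-3)))) = √(16*(78 - 107) + 3*(-4*(-3))*(-1 - 4*(-3))) = √(16*(-29) + 3*12*(-1 + 12)) = √(-464 + 3*12*11) = √(-464 + 396) = √(-68) = 2*I*√17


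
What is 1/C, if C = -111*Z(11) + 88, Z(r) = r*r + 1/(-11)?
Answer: -11/146662 ≈ -7.5002e-5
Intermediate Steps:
Z(r) = -1/11 + r² (Z(r) = r² - 1/11 = -1/11 + r²)
C = -146662/11 (C = -111*(-1/11 + 11²) + 88 = -111*(-1/11 + 121) + 88 = -111*1330/11 + 88 = -147630/11 + 88 = -146662/11 ≈ -13333.)
1/C = 1/(-146662/11) = -11/146662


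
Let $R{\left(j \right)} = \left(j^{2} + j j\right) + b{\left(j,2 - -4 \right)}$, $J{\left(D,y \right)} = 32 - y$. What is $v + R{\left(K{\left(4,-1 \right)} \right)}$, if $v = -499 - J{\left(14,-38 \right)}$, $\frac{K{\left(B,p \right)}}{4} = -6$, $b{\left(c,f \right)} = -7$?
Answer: $576$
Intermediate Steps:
$K{\left(B,p \right)} = -24$ ($K{\left(B,p \right)} = 4 \left(-6\right) = -24$)
$R{\left(j \right)} = -7 + 2 j^{2}$ ($R{\left(j \right)} = \left(j^{2} + j j\right) - 7 = \left(j^{2} + j^{2}\right) - 7 = 2 j^{2} - 7 = -7 + 2 j^{2}$)
$v = -569$ ($v = -499 - \left(32 - -38\right) = -499 - \left(32 + 38\right) = -499 - 70 = -569$)
$v + R{\left(K{\left(4,-1 \right)} \right)} = -569 - \left(7 - 2 \left(-24\right)^{2}\right) = -569 + \left(-7 + 2 \cdot 576\right) = -569 + \left(-7 + 1152\right) = -569 + 1145 = 576$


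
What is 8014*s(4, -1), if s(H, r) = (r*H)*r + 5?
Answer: 72126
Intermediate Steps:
s(H, r) = 5 + H*r**2 (s(H, r) = (H*r)*r + 5 = H*r**2 + 5 = 5 + H*r**2)
8014*s(4, -1) = 8014*(5 + 4*(-1)**2) = 8014*(5 + 4*1) = 8014*(5 + 4) = 8014*9 = 72126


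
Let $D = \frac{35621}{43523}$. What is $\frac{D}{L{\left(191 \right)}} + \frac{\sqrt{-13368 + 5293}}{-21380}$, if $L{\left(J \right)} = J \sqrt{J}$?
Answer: $\frac{35621 \sqrt{191}}{1587762563} - \frac{i \sqrt{323}}{4276} \approx 0.00031005 - 0.004203 i$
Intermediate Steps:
$L{\left(J \right)} = J^{\frac{3}{2}}$
$D = \frac{35621}{43523}$ ($D = 35621 \cdot \frac{1}{43523} = \frac{35621}{43523} \approx 0.81844$)
$\frac{D}{L{\left(191 \right)}} + \frac{\sqrt{-13368 + 5293}}{-21380} = \frac{35621}{43523 \cdot 191^{\frac{3}{2}}} + \frac{\sqrt{-13368 + 5293}}{-21380} = \frac{35621}{43523 \cdot 191 \sqrt{191}} + \sqrt{-8075} \left(- \frac{1}{21380}\right) = \frac{35621 \frac{\sqrt{191}}{36481}}{43523} + 5 i \sqrt{323} \left(- \frac{1}{21380}\right) = \frac{35621 \sqrt{191}}{1587762563} - \frac{i \sqrt{323}}{4276}$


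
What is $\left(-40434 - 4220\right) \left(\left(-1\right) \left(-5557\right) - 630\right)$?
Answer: $-220010258$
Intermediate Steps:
$\left(-40434 - 4220\right) \left(\left(-1\right) \left(-5557\right) - 630\right) = - 44654 \left(5557 - 630\right) = \left(-44654\right) 4927 = -220010258$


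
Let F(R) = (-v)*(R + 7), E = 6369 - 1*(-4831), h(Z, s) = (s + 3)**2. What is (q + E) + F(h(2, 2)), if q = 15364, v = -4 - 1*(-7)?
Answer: 26468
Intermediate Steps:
v = 3 (v = -4 + 7 = 3)
h(Z, s) = (3 + s)**2
E = 11200 (E = 6369 + 4831 = 11200)
F(R) = -21 - 3*R (F(R) = (-1*3)*(R + 7) = -3*(7 + R) = -21 - 3*R)
(q + E) + F(h(2, 2)) = (15364 + 11200) + (-21 - 3*(3 + 2)**2) = 26564 + (-21 - 3*5**2) = 26564 + (-21 - 3*25) = 26564 + (-21 - 75) = 26564 - 96 = 26468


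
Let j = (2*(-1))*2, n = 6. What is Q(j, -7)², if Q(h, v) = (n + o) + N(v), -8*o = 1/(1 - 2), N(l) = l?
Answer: 49/64 ≈ 0.76563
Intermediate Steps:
o = ⅛ (o = -1/(8*(1 - 2)) = -⅛/(-1) = -⅛*(-1) = ⅛ ≈ 0.12500)
j = -4 (j = -2*2 = -4)
Q(h, v) = 49/8 + v (Q(h, v) = (6 + ⅛) + v = 49/8 + v)
Q(j, -7)² = (49/8 - 7)² = (-7/8)² = 49/64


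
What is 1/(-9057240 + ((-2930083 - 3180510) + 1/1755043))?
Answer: -1755043/26620199131818 ≈ -6.5929e-8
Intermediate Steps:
1/(-9057240 + ((-2930083 - 3180510) + 1/1755043)) = 1/(-9057240 + (-6110593 + 1/1755043)) = 1/(-9057240 - 10724353470498/1755043) = 1/(-26620199131818/1755043) = -1755043/26620199131818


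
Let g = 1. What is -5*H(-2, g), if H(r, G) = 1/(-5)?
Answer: 1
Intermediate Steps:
H(r, G) = -1/5
-5*H(-2, g) = -5*(-1/5) = 1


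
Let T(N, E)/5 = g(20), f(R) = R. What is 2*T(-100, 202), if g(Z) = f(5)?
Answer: 50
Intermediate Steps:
g(Z) = 5
T(N, E) = 25 (T(N, E) = 5*5 = 25)
2*T(-100, 202) = 2*25 = 50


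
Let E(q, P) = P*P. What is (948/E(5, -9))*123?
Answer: 12956/9 ≈ 1439.6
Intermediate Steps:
E(q, P) = P²
(948/E(5, -9))*123 = (948/((-9)²))*123 = (948/81)*123 = (948*(1/81))*123 = (316/27)*123 = 12956/9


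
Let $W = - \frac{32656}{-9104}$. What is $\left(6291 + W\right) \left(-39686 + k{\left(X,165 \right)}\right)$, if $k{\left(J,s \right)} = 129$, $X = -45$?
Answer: $- \frac{141678142340}{569} \approx -2.49 \cdot 10^{8}$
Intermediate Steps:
$W = \frac{2041}{569}$ ($W = \left(-32656\right) \left(- \frac{1}{9104}\right) = \frac{2041}{569} \approx 3.587$)
$\left(6291 + W\right) \left(-39686 + k{\left(X,165 \right)}\right) = \left(6291 + \frac{2041}{569}\right) \left(-39686 + 129\right) = \frac{3581620}{569} \left(-39557\right) = - \frac{141678142340}{569}$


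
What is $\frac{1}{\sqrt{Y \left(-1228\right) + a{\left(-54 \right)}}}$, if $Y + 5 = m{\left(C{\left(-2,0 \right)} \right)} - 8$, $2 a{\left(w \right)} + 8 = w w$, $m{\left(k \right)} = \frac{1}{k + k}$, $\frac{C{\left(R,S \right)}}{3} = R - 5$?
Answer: $\frac{\sqrt{11382}}{14092} \approx 0.0075707$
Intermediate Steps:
$C{\left(R,S \right)} = -15 + 3 R$ ($C{\left(R,S \right)} = 3 \left(R - 5\right) = 3 \left(-5 + R\right) = -15 + 3 R$)
$m{\left(k \right)} = \frac{1}{2 k}$
$a{\left(w \right)} = -4 + \frac{w^{2}}{2}$ ($a{\left(w \right)} = -4 + \frac{w w}{2} = -4 + \frac{w^{2}}{2}$)
$Y = - \frac{547}{42}$ ($Y = -5 + \left(\frac{1}{2 \left(-15 + 3 \left(-2\right)\right)} - 8\right) = -5 - \left(8 - \frac{1}{2 \left(-15 - 6\right)}\right) = -5 - \left(8 - \frac{1}{2 \left(-21\right)}\right) = -5 + \left(\frac{1}{2} \left(- \frac{1}{21}\right) - 8\right) = -5 - \frac{337}{42} = - \frac{547}{42} \approx -13.024$)
$\frac{1}{\sqrt{Y \left(-1228\right) + a{\left(-54 \right)}}} = \frac{1}{\sqrt{\left(- \frac{547}{42}\right) \left(-1228\right) - \left(4 - \frac{\left(-54\right)^{2}}{2}\right)}} = \frac{1}{\sqrt{\frac{335858}{21} + \left(-4 + \frac{1}{2} \cdot 2916\right)}} = \frac{1}{\sqrt{\frac{335858}{21} + \left(-4 + 1458\right)}} = \frac{1}{\sqrt{\frac{335858}{21} + 1454}} = \frac{1}{\sqrt{\frac{366392}{21}}} = \frac{1}{\frac{26}{21} \sqrt{11382}} = \frac{\sqrt{11382}}{14092}$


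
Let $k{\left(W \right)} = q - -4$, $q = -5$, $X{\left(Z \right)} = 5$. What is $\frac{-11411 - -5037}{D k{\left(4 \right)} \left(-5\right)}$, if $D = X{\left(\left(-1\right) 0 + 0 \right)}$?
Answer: $- \frac{6374}{25} \approx -254.96$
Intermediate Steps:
$D = 5$
$k{\left(W \right)} = -1$ ($k{\left(W \right)} = -5 - -4 = -5 + 4 = -1$)
$\frac{-11411 - -5037}{D k{\left(4 \right)} \left(-5\right)} = \frac{-11411 - -5037}{5 \left(-1\right) \left(-5\right)} = \frac{-11411 + 5037}{\left(-5\right) \left(-5\right)} = - \frac{6374}{25}$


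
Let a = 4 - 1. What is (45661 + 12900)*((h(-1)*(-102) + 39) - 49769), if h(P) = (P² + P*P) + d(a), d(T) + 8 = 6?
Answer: -2912238530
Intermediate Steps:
a = 3
d(T) = -2 (d(T) = -8 + 6 = -2)
h(P) = -2 + 2*P² (h(P) = (P² + P*P) - 2 = (P² + P²) - 2 = 2*P² - 2 = -2 + 2*P²)
(45661 + 12900)*((h(-1)*(-102) + 39) - 49769) = (45661 + 12900)*(((-2 + 2*(-1)²)*(-102) + 39) - 49769) = 58561*(((-2 + 2*1)*(-102) + 39) - 49769) = 58561*(((-2 + 2)*(-102) + 39) - 49769) = 58561*((0*(-102) + 39) - 49769) = 58561*((0 + 39) - 49769) = 58561*(39 - 49769) = 58561*(-49730) = -2912238530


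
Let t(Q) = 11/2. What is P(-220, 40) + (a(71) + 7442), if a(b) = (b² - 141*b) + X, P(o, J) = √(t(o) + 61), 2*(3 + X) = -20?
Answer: 2459 + √266/2 ≈ 2467.2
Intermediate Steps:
t(Q) = 11/2 (t(Q) = 11*(½) = 11/2)
X = -13 (X = -3 + (½)*(-20) = -3 - 10 = -13)
P(o, J) = √266/2 (P(o, J) = √(11/2 + 61) = √(133/2) = √266/2)
a(b) = -13 + b² - 141*b (a(b) = (b² - 141*b) - 13 = -13 + b² - 141*b)
P(-220, 40) + (a(71) + 7442) = √266/2 + ((-13 + 71² - 141*71) + 7442) = √266/2 + ((-13 + 5041 - 10011) + 7442) = √266/2 + (-4983 + 7442) = √266/2 + 2459 = 2459 + √266/2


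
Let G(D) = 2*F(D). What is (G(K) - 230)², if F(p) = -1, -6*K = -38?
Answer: 53824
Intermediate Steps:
K = 19/3 (K = -⅙*(-38) = 19/3 ≈ 6.3333)
G(D) = -2 (G(D) = 2*(-1) = -2)
(G(K) - 230)² = (-2 - 230)² = (-232)² = 53824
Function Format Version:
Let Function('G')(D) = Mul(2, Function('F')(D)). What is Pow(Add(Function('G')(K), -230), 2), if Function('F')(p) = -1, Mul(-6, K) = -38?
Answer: 53824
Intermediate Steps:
K = Rational(19, 3) (K = Mul(Rational(-1, 6), -38) = Rational(19, 3) ≈ 6.3333)
Function('G')(D) = -2 (Function('G')(D) = Mul(2, -1) = -2)
Pow(Add(Function('G')(K), -230), 2) = Pow(Add(-2, -230), 2) = Pow(-232, 2) = 53824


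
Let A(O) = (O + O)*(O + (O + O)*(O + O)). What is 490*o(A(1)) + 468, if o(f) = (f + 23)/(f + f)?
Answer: 2553/2 ≈ 1276.5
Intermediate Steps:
A(O) = 2*O*(O + 4*O²) (A(O) = (2*O)*(O + (2*O)*(2*O)) = (2*O)*(O + 4*O²) = 2*O*(O + 4*O²))
o(f) = (23 + f)/(2*f) (o(f) = (23 + f)/((2*f)) = (23 + f)*(1/(2*f)) = (23 + f)/(2*f))
490*o(A(1)) + 468 = 490*((23 + 1²*(2 + 8*1))/(2*((1²*(2 + 8*1))))) + 468 = 490*((23 + 1*(2 + 8))/(2*((1*(2 + 8))))) + 468 = 490*((23 + 1*10)/(2*((1*10)))) + 468 = 490*((½)*(23 + 10)/10) + 468 = 490*((½)*(⅒)*33) + 468 = 490*(33/20) + 468 = 1617/2 + 468 = 2553/2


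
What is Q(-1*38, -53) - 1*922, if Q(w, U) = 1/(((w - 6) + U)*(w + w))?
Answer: -6796983/7372 ≈ -922.00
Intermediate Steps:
Q(w, U) = 1/(2*w*(-6 + U + w)) (Q(w, U) = 1/(((-6 + w) + U)*(2*w)) = 1/((-6 + U + w)*(2*w)) = 1/(2*w*(-6 + U + w)))
Q(-1*38, -53) - 1*922 = 1/(2*((-1*38))*(-6 - 53 - 1*38)) - 1*922 = (½)/(-38*(-6 - 53 - 38)) - 922 = (½)*(-1/38)/(-97) - 922 = (½)*(-1/38)*(-1/97) - 922 = 1/7372 - 922 = -6796983/7372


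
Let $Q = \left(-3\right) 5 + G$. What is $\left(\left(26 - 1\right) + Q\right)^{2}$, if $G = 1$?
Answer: $121$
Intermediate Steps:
$Q = -14$ ($Q = \left(-3\right) 5 + 1 = -15 + 1 = -14$)
$\left(\left(26 - 1\right) + Q\right)^{2} = \left(\left(26 - 1\right) - 14\right)^{2} = \left(25 - 14\right)^{2} = 11^{2} = 121$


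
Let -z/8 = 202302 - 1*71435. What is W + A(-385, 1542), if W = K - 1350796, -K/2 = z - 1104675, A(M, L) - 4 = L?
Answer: 2953972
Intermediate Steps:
z = -1046936 (z = -8*(202302 - 1*71435) = -8*(202302 - 71435) = -8*130867 = -1046936)
A(M, L) = 4 + L
K = 4303222 (K = -2*(-1046936 - 1104675) = -2*(-2151611) = 4303222)
W = 2952426 (W = 4303222 - 1350796 = 2952426)
W + A(-385, 1542) = 2952426 + (4 + 1542) = 2952426 + 1546 = 2953972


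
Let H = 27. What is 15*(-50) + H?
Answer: -723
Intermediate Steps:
15*(-50) + H = 15*(-50) + 27 = -750 + 27 = -723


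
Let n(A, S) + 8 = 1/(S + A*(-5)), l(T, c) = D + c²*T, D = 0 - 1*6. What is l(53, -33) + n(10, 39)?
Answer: 634732/11 ≈ 57703.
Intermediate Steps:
D = -6 (D = 0 - 6 = -6)
l(T, c) = -6 + T*c² (l(T, c) = -6 + c²*T = -6 + T*c²)
n(A, S) = -8 + 1/(S - 5*A) (n(A, S) = -8 + 1/(S + A*(-5)) = -8 + 1/(S - 5*A))
l(53, -33) + n(10, 39) = (-6 + 53*(-33)²) + (-1 - 40*10 + 8*39)/(-1*39 + 5*10) = (-6 + 53*1089) + (-1 - 400 + 312)/(-39 + 50) = (-6 + 57717) - 89/11 = 57711 + (1/11)*(-89) = 57711 - 89/11 = 634732/11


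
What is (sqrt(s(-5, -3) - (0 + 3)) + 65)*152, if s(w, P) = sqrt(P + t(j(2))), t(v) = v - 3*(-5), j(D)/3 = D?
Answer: 9880 + 152*sqrt(-3 + 3*sqrt(2)) ≈ 10049.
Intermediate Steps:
j(D) = 3*D
t(v) = 15 + v (t(v) = v + 15 = 15 + v)
s(w, P) = sqrt(21 + P) (s(w, P) = sqrt(P + (15 + 3*2)) = sqrt(P + (15 + 6)) = sqrt(P + 21) = sqrt(21 + P))
(sqrt(s(-5, -3) - (0 + 3)) + 65)*152 = (sqrt(sqrt(21 - 3) - (0 + 3)) + 65)*152 = (sqrt(sqrt(18) - 1*3) + 65)*152 = (sqrt(3*sqrt(2) - 3) + 65)*152 = (sqrt(-3 + 3*sqrt(2)) + 65)*152 = (65 + sqrt(-3 + 3*sqrt(2)))*152 = 9880 + 152*sqrt(-3 + 3*sqrt(2))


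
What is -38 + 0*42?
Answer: -38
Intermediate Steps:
-38 + 0*42 = -38 + 0 = -38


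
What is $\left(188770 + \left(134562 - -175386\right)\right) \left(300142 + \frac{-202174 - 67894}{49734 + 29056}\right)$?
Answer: $\frac{5896821212490208}{39395} \approx 1.4968 \cdot 10^{11}$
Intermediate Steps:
$\left(188770 + \left(134562 - -175386\right)\right) \left(300142 + \frac{-202174 - 67894}{49734 + 29056}\right) = \left(188770 + \left(134562 + 175386\right)\right) \left(300142 - \frac{270068}{78790}\right) = \left(188770 + 309948\right) \left(300142 - \frac{135034}{39395}\right) = 498718 \left(300142 - \frac{135034}{39395}\right) = 498718 \cdot \frac{11823959056}{39395} = \frac{5896821212490208}{39395}$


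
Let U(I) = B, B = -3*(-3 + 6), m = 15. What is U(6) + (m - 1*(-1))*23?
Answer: 359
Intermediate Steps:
B = -9 (B = -3*3 = -9)
U(I) = -9
U(6) + (m - 1*(-1))*23 = -9 + (15 - 1*(-1))*23 = -9 + (15 + 1)*23 = -9 + 16*23 = -9 + 368 = 359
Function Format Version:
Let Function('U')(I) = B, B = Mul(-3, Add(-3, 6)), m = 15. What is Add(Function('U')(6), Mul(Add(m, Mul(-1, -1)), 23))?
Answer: 359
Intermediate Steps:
B = -9 (B = Mul(-3, 3) = -9)
Function('U')(I) = -9
Add(Function('U')(6), Mul(Add(m, Mul(-1, -1)), 23)) = Add(-9, Mul(Add(15, Mul(-1, -1)), 23)) = Add(-9, Mul(Add(15, 1), 23)) = Add(-9, Mul(16, 23)) = Add(-9, 368) = 359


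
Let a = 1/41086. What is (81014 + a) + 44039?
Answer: 5137927559/41086 ≈ 1.2505e+5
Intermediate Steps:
a = 1/41086 ≈ 2.4339e-5
(81014 + a) + 44039 = (81014 + 1/41086) + 44039 = 3328541205/41086 + 44039 = 5137927559/41086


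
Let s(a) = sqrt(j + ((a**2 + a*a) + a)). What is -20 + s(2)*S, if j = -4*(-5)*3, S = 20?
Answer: -20 + 20*sqrt(70) ≈ 147.33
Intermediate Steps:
j = 60 (j = 20*3 = 60)
s(a) = sqrt(60 + a + 2*a**2) (s(a) = sqrt(60 + ((a**2 + a*a) + a)) = sqrt(60 + ((a**2 + a**2) + a)) = sqrt(60 + (2*a**2 + a)) = sqrt(60 + (a + 2*a**2)) = sqrt(60 + a + 2*a**2))
-20 + s(2)*S = -20 + sqrt(60 + 2 + 2*2**2)*20 = -20 + sqrt(60 + 2 + 2*4)*20 = -20 + sqrt(60 + 2 + 8)*20 = -20 + sqrt(70)*20 = -20 + 20*sqrt(70)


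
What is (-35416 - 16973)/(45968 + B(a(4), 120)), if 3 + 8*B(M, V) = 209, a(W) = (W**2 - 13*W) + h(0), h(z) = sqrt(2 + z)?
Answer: -69852/61325 ≈ -1.1390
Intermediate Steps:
a(W) = sqrt(2) + W**2 - 13*W (a(W) = (W**2 - 13*W) + sqrt(2 + 0) = (W**2 - 13*W) + sqrt(2) = sqrt(2) + W**2 - 13*W)
B(M, V) = 103/4 (B(M, V) = -3/8 + (1/8)*209 = -3/8 + 209/8 = 103/4)
(-35416 - 16973)/(45968 + B(a(4), 120)) = (-35416 - 16973)/(45968 + 103/4) = -52389/183975/4 = -52389*4/183975 = -69852/61325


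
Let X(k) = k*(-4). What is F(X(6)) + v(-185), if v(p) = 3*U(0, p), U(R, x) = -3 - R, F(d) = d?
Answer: -33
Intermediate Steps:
X(k) = -4*k
v(p) = -9 (v(p) = 3*(-3 - 1*0) = 3*(-3 + 0) = 3*(-3) = -9)
F(X(6)) + v(-185) = -4*6 - 9 = -24 - 9 = -33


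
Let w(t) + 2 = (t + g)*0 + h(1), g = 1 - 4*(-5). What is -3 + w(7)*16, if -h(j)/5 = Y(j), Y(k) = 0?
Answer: -35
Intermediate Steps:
h(j) = 0 (h(j) = -5*0 = 0)
g = 21 (g = 1 + 20 = 21)
w(t) = -2 (w(t) = -2 + ((t + 21)*0 + 0) = -2 + ((21 + t)*0 + 0) = -2 + (0 + 0) = -2 + 0 = -2)
-3 + w(7)*16 = -3 - 2*16 = -3 - 32 = -35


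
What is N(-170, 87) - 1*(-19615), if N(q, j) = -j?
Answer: 19528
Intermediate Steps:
N(-170, 87) - 1*(-19615) = -1*87 - 1*(-19615) = -87 + 19615 = 19528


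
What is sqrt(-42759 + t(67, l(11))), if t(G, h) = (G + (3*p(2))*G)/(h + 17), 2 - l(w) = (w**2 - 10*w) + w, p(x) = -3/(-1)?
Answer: 13*I*sqrt(2289)/3 ≈ 207.32*I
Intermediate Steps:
p(x) = 3 (p(x) = -3*(-1) = 3)
l(w) = 2 - w**2 + 9*w (l(w) = 2 - ((w**2 - 10*w) + w) = 2 - (w**2 - 9*w) = 2 + (-w**2 + 9*w) = 2 - w**2 + 9*w)
t(G, h) = 10*G/(17 + h) (t(G, h) = (G + (3*3)*G)/(h + 17) = (G + 9*G)/(17 + h) = (10*G)/(17 + h) = 10*G/(17 + h))
sqrt(-42759 + t(67, l(11))) = sqrt(-42759 + 10*67/(17 + (2 - 1*11**2 + 9*11))) = sqrt(-42759 + 10*67/(17 + (2 - 1*121 + 99))) = sqrt(-42759 + 10*67/(17 + (2 - 121 + 99))) = sqrt(-42759 + 10*67/(17 - 20)) = sqrt(-42759 + 10*67/(-3)) = sqrt(-42759 + 10*67*(-1/3)) = sqrt(-42759 - 670/3) = sqrt(-128947/3) = 13*I*sqrt(2289)/3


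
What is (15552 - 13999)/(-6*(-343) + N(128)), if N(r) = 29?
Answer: 1553/2087 ≈ 0.74413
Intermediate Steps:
(15552 - 13999)/(-6*(-343) + N(128)) = (15552 - 13999)/(-6*(-343) + 29) = 1553/(2058 + 29) = 1553/2087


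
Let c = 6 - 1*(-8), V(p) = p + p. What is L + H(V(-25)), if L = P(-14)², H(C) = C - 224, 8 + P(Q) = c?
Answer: -238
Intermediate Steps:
V(p) = 2*p
c = 14 (c = 6 + 8 = 14)
P(Q) = 6 (P(Q) = -8 + 14 = 6)
H(C) = -224 + C
L = 36 (L = 6² = 36)
L + H(V(-25)) = 36 + (-224 + 2*(-25)) = 36 + (-224 - 50) = 36 - 274 = -238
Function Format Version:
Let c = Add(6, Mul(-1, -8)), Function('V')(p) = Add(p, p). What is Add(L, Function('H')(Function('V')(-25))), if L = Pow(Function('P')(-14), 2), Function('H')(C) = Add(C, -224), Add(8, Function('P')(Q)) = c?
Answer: -238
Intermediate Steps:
Function('V')(p) = Mul(2, p)
c = 14 (c = Add(6, 8) = 14)
Function('P')(Q) = 6 (Function('P')(Q) = Add(-8, 14) = 6)
Function('H')(C) = Add(-224, C)
L = 36 (L = Pow(6, 2) = 36)
Add(L, Function('H')(Function('V')(-25))) = Add(36, Add(-224, Mul(2, -25))) = Add(36, Add(-224, -50)) = Add(36, -274) = -238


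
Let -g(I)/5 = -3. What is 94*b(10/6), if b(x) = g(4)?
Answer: 1410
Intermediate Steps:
g(I) = 15 (g(I) = -5*(-3) = 15)
b(x) = 15
94*b(10/6) = 94*15 = 1410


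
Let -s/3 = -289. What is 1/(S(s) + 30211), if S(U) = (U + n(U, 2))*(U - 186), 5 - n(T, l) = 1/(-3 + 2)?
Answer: 1/624724 ≈ 1.6007e-6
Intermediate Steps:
n(T, l) = 6 (n(T, l) = 5 - 1/(-3 + 2) = 5 - 1/(-1) = 5 - 1*(-1) = 5 + 1 = 6)
s = 867 (s = -3*(-289) = 867)
S(U) = (-186 + U)*(6 + U) (S(U) = (U + 6)*(U - 186) = (6 + U)*(-186 + U) = (-186 + U)*(6 + U))
1/(S(s) + 30211) = 1/((-1116 + 867**2 - 180*867) + 30211) = 1/((-1116 + 751689 - 156060) + 30211) = 1/(594513 + 30211) = 1/624724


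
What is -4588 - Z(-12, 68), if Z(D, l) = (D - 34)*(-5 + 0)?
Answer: -4818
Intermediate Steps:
Z(D, l) = 170 - 5*D (Z(D, l) = (-34 + D)*(-5) = 170 - 5*D)
-4588 - Z(-12, 68) = -4588 - (170 - 5*(-12)) = -4588 - (170 + 60) = -4588 - 1*230 = -4588 - 230 = -4818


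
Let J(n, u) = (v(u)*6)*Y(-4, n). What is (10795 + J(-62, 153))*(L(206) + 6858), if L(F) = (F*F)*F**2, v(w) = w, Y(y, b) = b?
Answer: -83055663219434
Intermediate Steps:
L(F) = F**4 (L(F) = F**2*F**2 = F**4)
J(n, u) = 6*n*u (J(n, u) = (u*6)*n = (6*u)*n = 6*n*u)
(10795 + J(-62, 153))*(L(206) + 6858) = (10795 + 6*(-62)*153)*(206**4 + 6858) = (10795 - 56916)*(1800814096 + 6858) = -46121*1800820954 = -83055663219434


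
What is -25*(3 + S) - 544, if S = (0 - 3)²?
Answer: -844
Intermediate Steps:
S = 9 (S = (-3)² = 9)
-25*(3 + S) - 544 = -25*(3 + 9) - 544 = -25*12 - 544 = -300 - 544 = -844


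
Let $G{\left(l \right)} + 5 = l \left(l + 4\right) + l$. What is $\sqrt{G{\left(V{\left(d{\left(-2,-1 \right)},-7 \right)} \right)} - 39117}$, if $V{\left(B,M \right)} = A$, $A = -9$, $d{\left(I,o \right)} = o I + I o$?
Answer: $i \sqrt{39086} \approx 197.7 i$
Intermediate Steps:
$d{\left(I,o \right)} = 2 I o$ ($d{\left(I,o \right)} = I o + I o = 2 I o$)
$V{\left(B,M \right)} = -9$
$G{\left(l \right)} = -5 + l + l \left(4 + l\right)$ ($G{\left(l \right)} = -5 + \left(l \left(l + 4\right) + l\right) = -5 + \left(l \left(4 + l\right) + l\right) = -5 + \left(l + l \left(4 + l\right)\right) = -5 + l + l \left(4 + l\right)$)
$\sqrt{G{\left(V{\left(d{\left(-2,-1 \right)},-7 \right)} \right)} - 39117} = \sqrt{\left(-5 + \left(-9\right)^{2} + 5 \left(-9\right)\right) - 39117} = \sqrt{\left(-5 + 81 - 45\right) - 39117} = \sqrt{31 - 39117} = \sqrt{-39086} = i \sqrt{39086}$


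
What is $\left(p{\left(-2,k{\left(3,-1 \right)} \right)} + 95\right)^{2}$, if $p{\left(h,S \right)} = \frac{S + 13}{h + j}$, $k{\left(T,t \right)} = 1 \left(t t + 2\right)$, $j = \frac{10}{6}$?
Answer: $2209$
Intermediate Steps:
$j = \frac{5}{3}$ ($j = 10 \cdot \frac{1}{6} = \frac{5}{3} \approx 1.6667$)
$k{\left(T,t \right)} = 2 + t^{2}$ ($k{\left(T,t \right)} = 1 \left(t^{2} + 2\right) = 1 \left(2 + t^{2}\right) = 2 + t^{2}$)
$p{\left(h,S \right)} = \frac{13 + S}{\frac{5}{3} + h}$ ($p{\left(h,S \right)} = \frac{S + 13}{h + \frac{5}{3}} = \frac{13 + S}{\frac{5}{3} + h}$)
$\left(p{\left(-2,k{\left(3,-1 \right)} \right)} + 95\right)^{2} = \left(\frac{3 \left(13 + \left(2 + \left(-1\right)^{2}\right)\right)}{5 + 3 \left(-2\right)} + 95\right)^{2} = \left(\frac{3 \left(13 + \left(2 + 1\right)\right)}{5 - 6} + 95\right)^{2} = \left(\frac{3 \left(13 + 3\right)}{-1} + 95\right)^{2} = \left(3 \left(-1\right) 16 + 95\right)^{2} = \left(-48 + 95\right)^{2} = 47^{2} = 2209$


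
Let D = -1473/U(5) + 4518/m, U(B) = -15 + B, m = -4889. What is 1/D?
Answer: 48890/7156317 ≈ 0.0068317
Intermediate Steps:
D = 7156317/48890 (D = -1473/(-15 + 5) + 4518/(-4889) = -1473/(-10) + 4518*(-1/4889) = -1473*(-⅒) - 4518/4889 = 1473/10 - 4518/4889 = 7156317/48890 ≈ 146.38)
1/D = 1/(7156317/48890) = 48890/7156317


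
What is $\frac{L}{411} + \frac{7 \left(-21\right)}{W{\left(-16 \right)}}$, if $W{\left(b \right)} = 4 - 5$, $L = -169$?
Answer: $\frac{60248}{411} \approx 146.59$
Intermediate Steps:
$W{\left(b \right)} = -1$ ($W{\left(b \right)} = 4 - 5 = -1$)
$\frac{L}{411} + \frac{7 \left(-21\right)}{W{\left(-16 \right)}} = - \frac{169}{411} + \frac{7 \left(-21\right)}{-1} = \left(-169\right) \frac{1}{411} - -147 = - \frac{169}{411} + 147 = \frac{60248}{411}$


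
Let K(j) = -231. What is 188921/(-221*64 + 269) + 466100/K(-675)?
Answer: -2170259417/1068375 ≈ -2031.4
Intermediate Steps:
188921/(-221*64 + 269) + 466100/K(-675) = 188921/(-221*64 + 269) + 466100/(-231) = 188921/(-14144 + 269) + 466100*(-1/231) = 188921/(-13875) - 466100/231 = 188921*(-1/13875) - 466100/231 = -188921/13875 - 466100/231 = -2170259417/1068375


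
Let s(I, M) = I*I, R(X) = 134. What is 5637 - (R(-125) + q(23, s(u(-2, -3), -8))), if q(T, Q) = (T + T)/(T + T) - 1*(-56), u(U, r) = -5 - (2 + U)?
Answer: 5446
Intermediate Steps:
u(U, r) = -7 - U (u(U, r) = -5 + (-2 - U) = -7 - U)
s(I, M) = I**2
q(T, Q) = 57 (q(T, Q) = (2*T)/((2*T)) + 56 = (2*T)*(1/(2*T)) + 56 = 1 + 56 = 57)
5637 - (R(-125) + q(23, s(u(-2, -3), -8))) = 5637 - (134 + 57) = 5637 - 1*191 = 5637 - 191 = 5446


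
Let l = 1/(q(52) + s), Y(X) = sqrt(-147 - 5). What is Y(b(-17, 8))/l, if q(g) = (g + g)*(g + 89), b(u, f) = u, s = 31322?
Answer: 91972*I*sqrt(38) ≈ 5.6695e+5*I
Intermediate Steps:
Y(X) = 2*I*sqrt(38) (Y(X) = sqrt(-152) = 2*I*sqrt(38))
q(g) = 2*g*(89 + g) (q(g) = (2*g)*(89 + g) = 2*g*(89 + g))
l = 1/45986 (l = 1/(2*52*(89 + 52) + 31322) = 1/(2*52*141 + 31322) = 1/(14664 + 31322) = 1/45986 ≈ 2.1746e-5)
Y(b(-17, 8))/l = (2*I*sqrt(38))/(1/45986) = (2*I*sqrt(38))*45986 = 91972*I*sqrt(38)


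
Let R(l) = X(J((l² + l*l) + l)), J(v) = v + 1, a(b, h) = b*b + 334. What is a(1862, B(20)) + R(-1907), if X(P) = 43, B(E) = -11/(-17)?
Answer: 3467421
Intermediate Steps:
B(E) = 11/17 (B(E) = -11*(-1/17) = 11/17)
a(b, h) = 334 + b² (a(b, h) = b² + 334 = 334 + b²)
J(v) = 1 + v
R(l) = 43
a(1862, B(20)) + R(-1907) = (334 + 1862²) + 43 = (334 + 3467044) + 43 = 3467378 + 43 = 3467421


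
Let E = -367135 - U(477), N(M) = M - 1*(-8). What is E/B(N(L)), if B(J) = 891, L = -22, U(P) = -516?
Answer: -33329/81 ≈ -411.47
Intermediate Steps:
N(M) = 8 + M (N(M) = M + 8 = 8 + M)
E = -366619 (E = -367135 - 1*(-516) = -367135 + 516 = -366619)
E/B(N(L)) = -366619/891 = -366619*1/891 = -33329/81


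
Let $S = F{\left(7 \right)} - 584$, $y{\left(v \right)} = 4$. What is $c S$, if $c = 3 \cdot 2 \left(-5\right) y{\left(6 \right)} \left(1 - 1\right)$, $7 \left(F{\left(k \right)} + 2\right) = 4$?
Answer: $0$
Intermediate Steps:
$F{\left(k \right)} = - \frac{10}{7}$ ($F{\left(k \right)} = -2 + \frac{1}{7} \cdot 4 = -2 + \frac{4}{7} = - \frac{10}{7}$)
$S = - \frac{4098}{7}$ ($S = - \frac{10}{7} - 584 = - \frac{4098}{7} \approx -585.43$)
$c = 0$ ($c = 3 \cdot 2 \left(-5\right) 4 \left(1 - 1\right) = 3 \left(\left(-10\right) 4\right) \left(1 - 1\right) = 3 \left(-40\right) 0 = \left(-120\right) 0 = 0$)
$c S = 0 \left(- \frac{4098}{7}\right) = 0$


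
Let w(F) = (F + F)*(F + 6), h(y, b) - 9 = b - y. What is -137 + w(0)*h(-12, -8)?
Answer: -137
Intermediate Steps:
h(y, b) = 9 + b - y (h(y, b) = 9 + (b - y) = 9 + b - y)
w(F) = 2*F*(6 + F) (w(F) = (2*F)*(6 + F) = 2*F*(6 + F))
-137 + w(0)*h(-12, -8) = -137 + (2*0*(6 + 0))*(9 - 8 - 1*(-12)) = -137 + (2*0*6)*(9 - 8 + 12) = -137 + 0*13 = -137 + 0 = -137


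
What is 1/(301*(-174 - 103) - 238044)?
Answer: -1/321421 ≈ -3.1112e-6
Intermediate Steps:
1/(301*(-174 - 103) - 238044) = 1/(301*(-277) - 238044) = 1/(-83377 - 238044) = 1/(-321421) = -1/321421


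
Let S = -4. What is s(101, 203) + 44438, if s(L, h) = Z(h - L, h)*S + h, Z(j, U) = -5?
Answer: 44661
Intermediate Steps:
s(L, h) = 20 + h (s(L, h) = -5*(-4) + h = 20 + h)
s(101, 203) + 44438 = (20 + 203) + 44438 = 223 + 44438 = 44661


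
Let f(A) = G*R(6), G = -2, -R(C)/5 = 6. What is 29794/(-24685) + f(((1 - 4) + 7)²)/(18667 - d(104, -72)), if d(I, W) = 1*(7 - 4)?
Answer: -138648529/115180210 ≈ -1.2038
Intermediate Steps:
R(C) = -30 (R(C) = -5*6 = -30)
d(I, W) = 3 (d(I, W) = 1*3 = 3)
f(A) = 60 (f(A) = -2*(-30) = 60)
29794/(-24685) + f(((1 - 4) + 7)²)/(18667 - d(104, -72)) = 29794/(-24685) + 60/(18667 - 1*3) = 29794*(-1/24685) + 60/(18667 - 3) = -29794/24685 + 60/18664 = -29794/24685 + 60*(1/18664) = -29794/24685 + 15/4666 = -138648529/115180210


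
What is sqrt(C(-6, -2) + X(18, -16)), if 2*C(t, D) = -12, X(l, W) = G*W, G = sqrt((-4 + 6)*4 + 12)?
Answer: sqrt(-6 - 32*sqrt(5)) ≈ 8.8065*I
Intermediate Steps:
G = 2*sqrt(5) (G = sqrt(2*4 + 12) = sqrt(8 + 12) = sqrt(20) = 2*sqrt(5) ≈ 4.4721)
X(l, W) = 2*W*sqrt(5) (X(l, W) = (2*sqrt(5))*W = 2*W*sqrt(5))
C(t, D) = -6 (C(t, D) = (1/2)*(-12) = -6)
sqrt(C(-6, -2) + X(18, -16)) = sqrt(-6 + 2*(-16)*sqrt(5)) = sqrt(-6 - 32*sqrt(5))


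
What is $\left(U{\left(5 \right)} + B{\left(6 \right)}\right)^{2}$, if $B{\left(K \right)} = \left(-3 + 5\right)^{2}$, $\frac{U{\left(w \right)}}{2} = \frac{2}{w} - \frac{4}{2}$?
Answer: $\frac{16}{25} \approx 0.64$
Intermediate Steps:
$U{\left(w \right)} = -4 + \frac{4}{w}$ ($U{\left(w \right)} = 2 \left(\frac{2}{w} - \frac{4}{2}\right) = 2 \left(\frac{2}{w} - 2\right) = 2 \left(-2 + \frac{2}{w}\right) = -4 + \frac{4}{w}$)
$B{\left(K \right)} = 4$ ($B{\left(K \right)} = 2^{2} = 4$)
$\left(U{\left(5 \right)} + B{\left(6 \right)}\right)^{2} = \left(\left(-4 + \frac{4}{5}\right) + 4\right)^{2} = \left(- \frac{16}{5} + 4\right)^{2} = \left(\frac{4}{5}\right)^{2} = \frac{16}{25}$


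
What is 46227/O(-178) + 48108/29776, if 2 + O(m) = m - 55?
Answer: -341287443/1749340 ≈ -195.09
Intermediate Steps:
O(m) = -57 + m (O(m) = -2 + (m - 55) = -2 + (-55 + m) = -57 + m)
46227/O(-178) + 48108/29776 = 46227/(-57 - 178) + 48108/29776 = 46227/(-235) + 48108*(1/29776) = 46227*(-1/235) + 12027/7444 = -46227/235 + 12027/7444 = -341287443/1749340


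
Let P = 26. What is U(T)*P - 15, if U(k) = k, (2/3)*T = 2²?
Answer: 141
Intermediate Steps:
T = 6 (T = (3/2)*2² = (3/2)*4 = 6)
U(T)*P - 15 = 6*26 - 15 = 156 - 15 = 141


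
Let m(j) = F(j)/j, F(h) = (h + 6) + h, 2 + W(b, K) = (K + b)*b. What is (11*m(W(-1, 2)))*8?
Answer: 0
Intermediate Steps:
W(b, K) = -2 + b*(K + b) (W(b, K) = -2 + (K + b)*b = -2 + b*(K + b))
F(h) = 6 + 2*h (F(h) = (6 + h) + h = 6 + 2*h)
m(j) = (6 + 2*j)/j
(11*m(W(-1, 2)))*8 = (11*(2 + 6/(-2 + (-1)² + 2*(-1))))*8 = (11*(2 + 6/(-2 + 1 - 2)))*8 = (11*(2 + 6/(-3)))*8 = (11*(2 + 6*(-⅓)))*8 = (11*(2 - 2))*8 = (11*0)*8 = 0*8 = 0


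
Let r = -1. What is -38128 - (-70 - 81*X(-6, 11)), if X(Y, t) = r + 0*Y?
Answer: -38139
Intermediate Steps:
X(Y, t) = -1 (X(Y, t) = -1 + 0*Y = -1 + 0 = -1)
-38128 - (-70 - 81*X(-6, 11)) = -38128 - (-70 - 81*(-1)) = -38128 - (-70 + 81) = -38128 - 1*11 = -38128 - 11 = -38139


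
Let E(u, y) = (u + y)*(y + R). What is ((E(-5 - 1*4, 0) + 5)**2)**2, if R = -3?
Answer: 1048576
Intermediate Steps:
E(u, y) = (-3 + y)*(u + y) (E(u, y) = (u + y)*(y - 3) = (u + y)*(-3 + y) = (-3 + y)*(u + y))
((E(-5 - 1*4, 0) + 5)**2)**2 = (((0**2 - 3*(-5 - 1*4) - 3*0 + (-5 - 1*4)*0) + 5)**2)**2 = (((0 - 3*(-5 - 4) + 0 + (-5 - 4)*0) + 5)**2)**2 = (((0 - 3*(-9) + 0 - 9*0) + 5)**2)**2 = (((0 + 27 + 0 + 0) + 5)**2)**2 = ((27 + 5)**2)**2 = (32**2)**2 = 1024**2 = 1048576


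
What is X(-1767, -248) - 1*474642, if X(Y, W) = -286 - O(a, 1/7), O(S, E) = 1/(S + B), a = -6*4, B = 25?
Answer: -474929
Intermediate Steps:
a = -24
O(S, E) = 1/(25 + S) (O(S, E) = 1/(S + 25) = 1/(25 + S))
X(Y, W) = -287 (X(Y, W) = -286 - 1/(25 - 24) = -286 - 1/1 = -286 - 1*1 = -286 - 1 = -287)
X(-1767, -248) - 1*474642 = -287 - 1*474642 = -287 - 474642 = -474929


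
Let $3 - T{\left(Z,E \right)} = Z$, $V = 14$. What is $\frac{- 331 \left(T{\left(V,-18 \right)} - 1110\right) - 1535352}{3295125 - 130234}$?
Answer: $- \frac{1164301}{3164891} \approx -0.36788$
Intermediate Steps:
$T{\left(Z,E \right)} = 3 - Z$
$\frac{- 331 \left(T{\left(V,-18 \right)} - 1110\right) - 1535352}{3295125 - 130234} = \frac{- 331 \left(\left(3 - 14\right) - 1110\right) - 1535352}{3295125 - 130234} = \frac{- 331 \left(\left(3 - 14\right) - 1110\right) - 1535352}{3164891} = \left(- 331 \left(-11 - 1110\right) - 1535352\right) \frac{1}{3164891} = \left(\left(-331\right) \left(-1121\right) - 1535352\right) \frac{1}{3164891} = \left(371051 - 1535352\right) \frac{1}{3164891} = \left(-1164301\right) \frac{1}{3164891} = - \frac{1164301}{3164891}$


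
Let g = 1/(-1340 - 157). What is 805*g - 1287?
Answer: -1927444/1497 ≈ -1287.5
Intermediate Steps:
g = -1/1497 (g = 1/(-1497) = -1/1497 ≈ -0.00066800)
805*g - 1287 = 805*(-1/1497) - 1287 = -805/1497 - 1287 = -1927444/1497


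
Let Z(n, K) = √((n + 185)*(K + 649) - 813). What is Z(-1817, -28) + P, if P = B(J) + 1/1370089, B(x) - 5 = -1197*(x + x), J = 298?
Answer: -977431083222/1370089 + I*√1014285 ≈ -7.1341e+5 + 1007.1*I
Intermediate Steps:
B(x) = 5 - 2394*x (B(x) = 5 - 1197*(x + x) = 5 - 2394*x)
Z(n, K) = √(-813 + (185 + n)*(649 + K)) (Z(n, K) = √((185 + n)*(649 + K) - 813) = √(-813 + (185 + n)*(649 + K)))
P = -977431083222/1370089 (P = (5 - 2394*298) + 1/1370089 = (5 - 713412) + 1/1370089 = -713407 + 1/1370089 = -977431083222/1370089 ≈ -7.1341e+5)
Z(-1817, -28) + P = √(119252 + 185*(-28) + 649*(-1817) - 28*(-1817)) - 977431083222/1370089 = √(119252 - 5180 - 1179233 + 50876) - 977431083222/1370089 = √(-1014285) - 977431083222/1370089 = I*√1014285 - 977431083222/1370089 = -977431083222/1370089 + I*√1014285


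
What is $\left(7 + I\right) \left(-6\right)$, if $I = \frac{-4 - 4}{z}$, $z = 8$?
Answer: $-36$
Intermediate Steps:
$I = -1$ ($I = \frac{-4 - 4}{8} = \left(-8\right) \frac{1}{8} = -1$)
$\left(7 + I\right) \left(-6\right) = \left(7 - 1\right) \left(-6\right) = 6 \left(-6\right) = -36$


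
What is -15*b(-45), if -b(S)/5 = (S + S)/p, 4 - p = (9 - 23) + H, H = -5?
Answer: -6750/23 ≈ -293.48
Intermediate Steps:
p = 23 (p = 4 - ((9 - 23) - 5) = 4 - (-14 - 5) = 4 - 1*(-19) = 4 + 19 = 23)
b(S) = -10*S/23 (b(S) = -5*(S + S)/23 = -5*2*S/23 = -10*S/23)
-15*b(-45) = -(-150)*(-45)/23 = -15*450/23 = -6750/23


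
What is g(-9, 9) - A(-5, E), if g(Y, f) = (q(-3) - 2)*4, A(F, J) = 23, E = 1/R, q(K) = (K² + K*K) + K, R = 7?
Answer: 29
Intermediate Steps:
q(K) = K + 2*K² (q(K) = (K² + K²) + K = 2*K² + K = K + 2*K²)
E = ⅐ (E = 1/7 = ⅐ ≈ 0.14286)
g(Y, f) = 52 (g(Y, f) = (-3*(1 + 2*(-3)) - 2)*4 = (-3*(1 - 6) - 2)*4 = (-3*(-5) - 2)*4 = (15 - 2)*4 = 13*4 = 52)
g(-9, 9) - A(-5, E) = 52 - 1*23 = 52 - 23 = 29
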